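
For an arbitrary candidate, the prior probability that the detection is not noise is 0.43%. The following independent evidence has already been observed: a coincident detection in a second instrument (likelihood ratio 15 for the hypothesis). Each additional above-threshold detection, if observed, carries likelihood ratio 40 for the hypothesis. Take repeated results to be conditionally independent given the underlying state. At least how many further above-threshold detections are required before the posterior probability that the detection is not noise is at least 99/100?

2

Prior odds = 0.0043/0.9957 = 43/9957.
Bayes factor of the evidence already in hand = 15.
Odds after that evidence = (43/9957) × 15 = 215/3319.
Target odds = 0.99/0.01 = 99.
Need 40ⁿ ≥ 99 ÷ (215/3319) = 328581/215.
40¹ = 40 falls short of 328581/215 but 40² = 1600 reaches it, so n = 2.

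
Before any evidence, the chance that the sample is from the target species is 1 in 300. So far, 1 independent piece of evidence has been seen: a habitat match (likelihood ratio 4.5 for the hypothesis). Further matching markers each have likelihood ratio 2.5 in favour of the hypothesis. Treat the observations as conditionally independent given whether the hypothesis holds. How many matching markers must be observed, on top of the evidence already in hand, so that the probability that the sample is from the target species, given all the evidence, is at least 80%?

7

Prior odds = (1/300)/(299/300) = 1/299.
Bayes factor of the evidence already in hand = 4.5.
Odds after that evidence = (1/299) × 4.5 = 9/598.
Target odds = 0.8/0.2 = 4.
Need 2.5ⁿ ≥ 4 ÷ (9/598) = 2392/9.
2.5⁶ = 244.140625 falls short of 2392/9 but 2.5⁷ = 610.3515625 reaches it, so n = 7.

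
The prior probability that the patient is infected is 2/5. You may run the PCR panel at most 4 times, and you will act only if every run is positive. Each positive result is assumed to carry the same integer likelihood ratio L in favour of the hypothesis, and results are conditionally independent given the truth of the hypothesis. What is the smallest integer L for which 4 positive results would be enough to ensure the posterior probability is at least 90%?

2

Prior odds = 0.4/0.6 = 2/3.
Target odds = 0.9/0.1 = 9.
Need L⁴ ≥ 9 ÷ (2/3) = 13.5.
1⁴ = 1 < 13.5 ≤ 16 = 2⁴, so L = 2.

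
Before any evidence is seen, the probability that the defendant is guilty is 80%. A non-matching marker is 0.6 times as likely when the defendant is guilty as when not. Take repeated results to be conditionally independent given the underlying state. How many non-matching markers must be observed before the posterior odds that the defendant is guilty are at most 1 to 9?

Prior odds: 0.8 ÷ 0.2 = 4.
Likelihood ratio per non-matching marker = 0.6.
Target odds = 1/9.
Require 0.6ⁿ ≤ 1/9 ÷ 4 = 1/36.
0.6⁷ = 2187/78125 is still above 1/36 but 0.6⁸ = 6561/390625 is at or below it, so n = 8.

8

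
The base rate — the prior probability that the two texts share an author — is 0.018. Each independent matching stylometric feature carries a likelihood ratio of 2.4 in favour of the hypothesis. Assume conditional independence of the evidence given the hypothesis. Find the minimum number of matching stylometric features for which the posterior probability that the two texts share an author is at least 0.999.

Prior odds: 0.018 ÷ 0.982 = 9/491.
Likelihood ratio per matching stylometric feature = 2.4.
Target posterior odds = 0.999/0.001 = 999.
Need (9/491) × 2.4ⁿ ≥ 999, i.e. 2.4ⁿ ≥ 54501.
2.4¹² ≈36520.3 falls short of 54501 but 2.4¹³ ≈87648.8 reaches it, so n = 13.

13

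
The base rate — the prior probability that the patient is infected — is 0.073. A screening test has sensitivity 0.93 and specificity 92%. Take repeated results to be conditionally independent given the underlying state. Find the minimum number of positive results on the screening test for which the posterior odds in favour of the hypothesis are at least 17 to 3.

Prior odds: 0.073 ÷ 0.927 = 73/927.
False-positive rate = 1 − 0.92 = 0.08; likelihood ratio of a positive = 0.93/0.08 = 11.625.
Target odds = 17/3.
Require 11.625ⁿ ≥ 17/3 ÷ (73/927) = 5253/73.
11.625¹ = 11.625 falls short of 5253/73 but 11.625² = 135.140625 reaches it, so n = 2.

2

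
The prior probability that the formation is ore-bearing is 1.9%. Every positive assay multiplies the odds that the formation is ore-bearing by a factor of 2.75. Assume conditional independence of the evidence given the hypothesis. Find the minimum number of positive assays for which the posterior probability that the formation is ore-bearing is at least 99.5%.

Prior odds = 0.019/0.981 = 19/981.
Likelihood ratio per positive assay = 2.75.
Target posterior odds = 0.995/0.005 = 199.
Require 2.75ⁿ ≥ 199 ÷ (19/981) = 195219/19.
2.75⁹ ≈8994.86 falls short of 195219/19 but 2.75¹⁰ ≈24735.9 reaches it, so n = 10.

10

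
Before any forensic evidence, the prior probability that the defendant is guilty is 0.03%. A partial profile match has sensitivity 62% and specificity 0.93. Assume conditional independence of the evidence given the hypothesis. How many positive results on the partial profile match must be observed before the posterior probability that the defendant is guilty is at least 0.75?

Prior odds = 0.0003/0.9997 = 3/9997.
False-positive rate = 1 − 0.93 = 0.07; likelihood ratio of a positive = 0.62/0.07 = 62/7.
Target posterior odds = 0.75/0.25 = 3.
Need (3/9997) × (62/7)ⁿ ≥ 3, i.e. (62/7)ⁿ ≥ 9997.
(62/7)⁴ = 14776336/2401 falls short of 9997 but (62/7)⁵ = 916132832/16807 reaches it, so n = 5.

5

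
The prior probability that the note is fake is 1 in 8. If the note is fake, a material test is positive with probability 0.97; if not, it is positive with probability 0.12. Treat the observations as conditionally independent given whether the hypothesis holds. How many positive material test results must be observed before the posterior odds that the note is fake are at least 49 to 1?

Prior odds: 0.125 ÷ 0.875 = 1/7.
Likelihood ratio of a positive = 0.97/0.12 = 97/12.
Target odds = 49.
Need (1/7) × (97/12)ⁿ ≥ 49, i.e. (97/12)ⁿ ≥ 343.
(97/12)² = 9409/144 falls short of 343 but (97/12)³ = 912673/1728 reaches it, so n = 3.

3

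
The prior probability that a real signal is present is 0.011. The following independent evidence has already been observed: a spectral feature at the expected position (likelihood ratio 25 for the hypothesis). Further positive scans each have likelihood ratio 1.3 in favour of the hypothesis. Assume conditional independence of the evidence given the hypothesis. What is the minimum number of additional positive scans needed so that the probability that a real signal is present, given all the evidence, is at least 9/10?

Prior odds = 0.011/0.989 = 11/989.
Bayes factor of the evidence already in hand = 25.
Odds after that evidence = (11/989) × 25 = 275/989.
Target odds = 0.9/0.1 = 9.
Need 1.3ⁿ ≥ 9 ÷ (275/989) = 8901/275.
1.3¹³ ≈30.2875 falls short of 8901/275 but 1.3¹⁴ ≈39.3738 reaches it, so n = 14.

14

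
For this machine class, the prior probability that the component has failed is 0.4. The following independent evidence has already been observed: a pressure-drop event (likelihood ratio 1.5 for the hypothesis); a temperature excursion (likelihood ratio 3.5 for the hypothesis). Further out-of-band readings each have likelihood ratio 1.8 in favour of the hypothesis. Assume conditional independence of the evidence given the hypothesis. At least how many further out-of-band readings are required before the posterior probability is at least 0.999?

10

Prior odds = 0.4/0.6 = 2/3.
Combined Bayes factor of the evidence already in hand = 1.5 × 3.5 = 5.25.
Odds after that evidence = (2/3) × 5.25 = 3.5.
Target odds = 0.999/0.001 = 999.
Need 1.8ⁿ ≥ 999 ÷ 3.5 = 1998/7.
1.8⁹ = 387420489/1953125 falls short of 1998/7 but 1.8¹⁰ ≈357.047 reaches it, so n = 10.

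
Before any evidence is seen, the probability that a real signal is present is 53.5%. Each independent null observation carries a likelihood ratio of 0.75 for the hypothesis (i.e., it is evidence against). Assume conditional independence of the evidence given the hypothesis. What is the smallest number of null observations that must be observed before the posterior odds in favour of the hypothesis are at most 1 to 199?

Prior odds = 0.535/0.465 = 107/93.
Likelihood ratio per null observation = 0.75.
Target odds = 1/199.
Require 0.75ⁿ ≤ 1/199 ÷ (107/93) = 93/21293.
0.75¹⁸ ≈0.00563771 is still above 93/21293 but 0.75¹⁹ ≈0.00422828 is at or below it, so n = 19.

19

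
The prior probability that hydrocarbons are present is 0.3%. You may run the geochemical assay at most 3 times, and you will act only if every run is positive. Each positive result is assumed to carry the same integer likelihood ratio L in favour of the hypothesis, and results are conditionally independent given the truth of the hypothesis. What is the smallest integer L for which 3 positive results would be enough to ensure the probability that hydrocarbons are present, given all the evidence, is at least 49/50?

26

Prior odds = 0.003/0.997 = 3/997.
Target odds = 0.98/0.02 = 49.
Need L³ ≥ 49 ÷ (3/997) = 48853/3.
25³ = 15625 < 48853/3 ≤ 17576 = 26³, so L = 26.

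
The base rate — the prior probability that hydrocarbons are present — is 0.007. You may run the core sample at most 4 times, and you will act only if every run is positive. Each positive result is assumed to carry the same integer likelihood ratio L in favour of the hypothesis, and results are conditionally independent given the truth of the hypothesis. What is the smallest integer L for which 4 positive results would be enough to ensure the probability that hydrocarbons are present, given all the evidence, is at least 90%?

6

Prior odds = 0.007/0.993 = 7/993.
Target odds = 0.9/0.1 = 9.
Need L⁴ ≥ 9 ÷ (7/993) = 8937/7.
5⁴ = 625 < 8937/7 ≤ 1296 = 6⁴, so L = 6.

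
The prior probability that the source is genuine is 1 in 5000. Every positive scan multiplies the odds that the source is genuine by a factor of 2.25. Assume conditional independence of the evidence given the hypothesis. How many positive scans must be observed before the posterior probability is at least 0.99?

Prior odds: 0.0002 ÷ 0.9998 = 1/4999.
Likelihood ratio per positive scan = 2.25.
Target odds: 0.99 ÷ 0.01 = 99.
Need (1/4999) × 2.25ⁿ ≥ 99, i.e. 2.25ⁿ ≥ 494901.
2.25¹⁶ ≈431440 falls short of 494901 but 2.25¹⁷ ≈970740 reaches it, so n = 17.

17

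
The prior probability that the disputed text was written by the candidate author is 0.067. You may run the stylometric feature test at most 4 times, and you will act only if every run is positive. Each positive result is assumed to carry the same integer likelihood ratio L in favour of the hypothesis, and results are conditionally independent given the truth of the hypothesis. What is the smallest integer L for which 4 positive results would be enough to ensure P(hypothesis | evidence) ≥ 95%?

5

Prior odds = 0.067/0.933 = 67/933.
Target odds = 0.95/0.05 = 19.
Need L⁴ ≥ 19 ÷ (67/933) = 17727/67.
4⁴ = 256 < 17727/67 ≤ 625 = 5⁴, so L = 5.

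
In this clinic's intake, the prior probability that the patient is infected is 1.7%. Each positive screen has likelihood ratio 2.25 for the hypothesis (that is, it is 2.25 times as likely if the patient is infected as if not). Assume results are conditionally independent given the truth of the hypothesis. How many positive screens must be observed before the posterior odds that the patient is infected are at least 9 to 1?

Prior odds = 0.017/0.983 = 17/983.
Likelihood ratio per positive screen = 2.25.
Target odds = 9.
Need (17/983) × 2.25ⁿ ≥ 9, i.e. 2.25ⁿ ≥ 8847/17.
2.25⁷ = 4782969/16384 falls short of 8847/17 but 2.25⁸ = 43046721/65536 reaches it, so n = 8.

8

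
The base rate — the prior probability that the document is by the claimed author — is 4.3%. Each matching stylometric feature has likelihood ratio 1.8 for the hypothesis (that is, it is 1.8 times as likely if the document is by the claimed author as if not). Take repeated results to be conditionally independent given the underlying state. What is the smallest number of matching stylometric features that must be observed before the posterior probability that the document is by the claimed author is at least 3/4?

8

Prior odds = 0.043/0.957 = 43/957.
Likelihood ratio per matching stylometric feature = 1.8.
Target posterior odds = 0.75/0.25 = 3.
Need (43/957) × 1.8ⁿ ≥ 3, i.e. 1.8ⁿ ≥ 2871/43.
1.8⁷ = 4782969/78125 falls short of 2871/43 but 1.8⁸ = 43046721/390625 reaches it, so n = 8.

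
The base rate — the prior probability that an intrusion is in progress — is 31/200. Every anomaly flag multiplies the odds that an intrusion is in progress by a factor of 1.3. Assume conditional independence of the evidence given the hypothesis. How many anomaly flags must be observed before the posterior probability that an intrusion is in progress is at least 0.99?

Prior odds = 0.155/0.845 = 31/169.
Likelihood ratio per anomaly flag = 1.3.
Target posterior odds = 0.99/0.01 = 99.
Need (31/169) × 1.3ⁿ ≥ 99, i.e. 1.3ⁿ ≥ 16731/31.
1.3²³ ≈417.539 falls short of 16731/31 but 1.3²⁴ ≈542.801 reaches it, so n = 24.

24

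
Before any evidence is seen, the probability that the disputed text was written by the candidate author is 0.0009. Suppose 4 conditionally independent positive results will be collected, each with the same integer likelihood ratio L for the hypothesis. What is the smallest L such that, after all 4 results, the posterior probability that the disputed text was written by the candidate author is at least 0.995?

22

Prior odds = 0.0009/0.9991 = 9/9991.
Target odds = 0.995/0.005 = 199.
Need L⁴ ≥ 199 ÷ (9/9991) = 1988209/9.
21⁴ = 194481 < 1988209/9 ≤ 234256 = 22⁴, so L = 22.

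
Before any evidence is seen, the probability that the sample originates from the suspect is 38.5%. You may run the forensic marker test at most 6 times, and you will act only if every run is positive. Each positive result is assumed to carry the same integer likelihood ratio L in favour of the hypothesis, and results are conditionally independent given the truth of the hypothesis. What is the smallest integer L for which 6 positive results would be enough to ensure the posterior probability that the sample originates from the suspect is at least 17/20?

Prior odds = 0.385/0.615 = 77/123.
Target odds = 0.85/0.15 = 17/3.
Need L⁶ ≥ 17/3 ÷ (77/123) = 697/77.
1⁶ = 1 < 697/77 ≤ 64 = 2⁶, so L = 2.

2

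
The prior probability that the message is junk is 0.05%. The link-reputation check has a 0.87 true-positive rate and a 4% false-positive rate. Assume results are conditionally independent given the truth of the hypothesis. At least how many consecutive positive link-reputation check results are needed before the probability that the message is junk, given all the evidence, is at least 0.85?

4

Prior odds: 0.0005 ÷ 0.9995 = 1/1999.
Likelihood ratio of a positive result = 0.87/0.04 = 21.75.
Target posterior odds = 0.85/0.15 = 17/3.
Need (1/1999) × 21.75ⁿ ≥ 17/3, i.e. 21.75ⁿ ≥ 33983/3.
21.75³ = 658503/64 falls short of 33983/3 but 21.75⁴ = 57289761/256 reaches it, so n = 4.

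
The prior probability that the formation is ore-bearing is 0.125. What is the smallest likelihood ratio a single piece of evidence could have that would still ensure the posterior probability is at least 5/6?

Prior odds = 0.125/0.875 = 1/7.
Target odds = (5/6)/(1/6) = 5.
Required Bayes factor = 5 ÷ (1/7) = 35.

35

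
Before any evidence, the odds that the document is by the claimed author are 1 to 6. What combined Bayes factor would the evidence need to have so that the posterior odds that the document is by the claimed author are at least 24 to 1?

Prior odds = 1/6.
Target odds = 24.
Required Bayes factor = 24 ÷ (1/6) = 144.

144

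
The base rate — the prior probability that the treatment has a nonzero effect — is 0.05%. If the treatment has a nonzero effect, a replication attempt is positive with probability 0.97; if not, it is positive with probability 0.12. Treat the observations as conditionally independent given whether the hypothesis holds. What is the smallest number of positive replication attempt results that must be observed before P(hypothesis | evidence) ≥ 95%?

6

Prior odds: 0.0005 ÷ 0.9995 = 1/1999.
Likelihood ratio of a positive = 0.97/0.12 = 97/12.
Target posterior odds = 0.95/0.05 = 19.
Need (1/1999) × (97/12)ⁿ ≥ 19, i.e. (97/12)ⁿ ≥ 37981.
(97/12)⁵ ≈34510.6 falls short of 37981 but (97/12)⁶ ≈278961 reaches it, so n = 6.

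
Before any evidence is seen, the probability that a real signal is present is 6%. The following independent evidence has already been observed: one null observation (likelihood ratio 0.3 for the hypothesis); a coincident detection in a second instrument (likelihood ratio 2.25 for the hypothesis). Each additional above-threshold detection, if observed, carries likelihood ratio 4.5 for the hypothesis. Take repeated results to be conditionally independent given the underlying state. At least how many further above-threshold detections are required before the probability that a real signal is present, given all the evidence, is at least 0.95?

Prior odds = 0.06/0.94 = 3/47.
Combined Bayes factor of the evidence already in hand = 0.3 × 2.25 = 0.675.
Odds after that evidence = (3/47) × 0.675 = 81/1880.
Target odds = 0.95/0.05 = 19.
Need 4.5ⁿ ≥ 19 ÷ (81/1880) = 35720/81.
4.5⁴ = 410.0625 falls short of 35720/81 but 4.5⁵ = 1845.28125 reaches it, so n = 5.

5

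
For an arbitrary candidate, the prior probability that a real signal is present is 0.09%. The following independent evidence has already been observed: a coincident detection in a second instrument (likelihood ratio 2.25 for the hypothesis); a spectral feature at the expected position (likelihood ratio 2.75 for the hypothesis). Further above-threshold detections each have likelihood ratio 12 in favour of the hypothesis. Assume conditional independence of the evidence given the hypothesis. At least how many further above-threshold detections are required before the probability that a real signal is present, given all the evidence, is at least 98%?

Prior odds = 0.0009/0.9991 = 9/9991.
Combined Bayes factor of the evidence already in hand = 2.25 × 2.75 = 6.1875.
Odds after that evidence = (9/9991) × 6.1875 = 891/159856.
Target odds = 0.98/0.02 = 49.
Need 12ⁿ ≥ 49 ÷ (891/159856) = 7832944/891.
12³ = 1728 falls short of 7832944/891 but 12⁴ = 20736 reaches it, so n = 4.

4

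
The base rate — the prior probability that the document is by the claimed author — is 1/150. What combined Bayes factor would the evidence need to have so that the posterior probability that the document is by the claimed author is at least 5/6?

Prior odds = (1/150)/(149/150) = 1/149.
Target odds = (5/6)/(1/6) = 5.
Required Bayes factor = 5 ÷ (1/149) = 745.

745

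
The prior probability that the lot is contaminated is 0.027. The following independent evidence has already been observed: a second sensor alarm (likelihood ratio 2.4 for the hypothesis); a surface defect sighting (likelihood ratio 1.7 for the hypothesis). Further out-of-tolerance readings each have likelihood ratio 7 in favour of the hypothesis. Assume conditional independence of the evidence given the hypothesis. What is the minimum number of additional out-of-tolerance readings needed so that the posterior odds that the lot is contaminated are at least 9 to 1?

3

Prior odds = 0.027/0.973 = 27/973.
Combined Bayes factor of the evidence already in hand = 2.4 × 1.7 = 4.08.
Odds after that evidence = (27/973) × 4.08 = 2754/24325.
Target odds = 9.
Need 7ⁿ ≥ 9 ÷ (2754/24325) = 24325/306.
7² = 49 falls short of 24325/306 but 7³ = 343 reaches it, so n = 3.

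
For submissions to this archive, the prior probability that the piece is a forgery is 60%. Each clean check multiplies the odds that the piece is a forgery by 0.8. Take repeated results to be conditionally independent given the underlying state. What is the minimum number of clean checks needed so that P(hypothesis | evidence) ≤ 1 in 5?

Prior odds = 0.6/0.4 = 1.5.
Likelihood ratio per clean check = 0.8.
Target odds: 0.2 ÷ 0.8 = 0.25.
Require 0.8ⁿ ≤ 0.25 ÷ 1.5 = 1/6.
0.8⁸ = 65536/390625 is still above 1/6 but 0.8⁹ = 262144/1953125 is at or below it, so n = 9.

9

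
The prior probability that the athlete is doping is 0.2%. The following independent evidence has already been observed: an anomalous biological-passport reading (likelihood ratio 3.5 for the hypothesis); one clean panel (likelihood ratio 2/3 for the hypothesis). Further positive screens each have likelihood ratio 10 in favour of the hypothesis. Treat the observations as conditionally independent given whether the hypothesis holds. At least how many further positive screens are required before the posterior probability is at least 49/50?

5

Prior odds = 0.002/0.998 = 1/499.
Combined Bayes factor of the evidence already in hand = 3.5 × (2/3) = 7/3.
Odds after that evidence = (1/499) × 7/3 = 7/1497.
Target odds = 0.98/0.02 = 49.
Need 10ⁿ ≥ 49 ÷ (7/1497) = 10479.
10⁴ = 10000 falls short of 10479 but 10⁵ = 100000 reaches it, so n = 5.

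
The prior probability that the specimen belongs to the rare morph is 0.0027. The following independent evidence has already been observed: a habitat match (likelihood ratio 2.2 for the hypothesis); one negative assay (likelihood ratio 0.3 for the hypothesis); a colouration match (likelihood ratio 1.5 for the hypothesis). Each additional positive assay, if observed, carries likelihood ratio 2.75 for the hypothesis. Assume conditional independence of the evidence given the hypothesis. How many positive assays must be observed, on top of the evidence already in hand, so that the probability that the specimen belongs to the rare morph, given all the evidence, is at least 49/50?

Prior odds = 0.0027/0.9973 = 27/9973.
Combined Bayes factor of the evidence already in hand = 2.2 × 0.3 × 1.5 = 0.99.
Odds after that evidence = (27/9973) × 0.99 = 2673/997300.
Target odds = 0.98/0.02 = 49.
Need 2.75ⁿ ≥ 49 ÷ (2673/997300) = 48867700/2673.
2.75⁹ ≈8994.86 falls short of 48867700/2673 but 2.75¹⁰ ≈24735.9 reaches it, so n = 10.

10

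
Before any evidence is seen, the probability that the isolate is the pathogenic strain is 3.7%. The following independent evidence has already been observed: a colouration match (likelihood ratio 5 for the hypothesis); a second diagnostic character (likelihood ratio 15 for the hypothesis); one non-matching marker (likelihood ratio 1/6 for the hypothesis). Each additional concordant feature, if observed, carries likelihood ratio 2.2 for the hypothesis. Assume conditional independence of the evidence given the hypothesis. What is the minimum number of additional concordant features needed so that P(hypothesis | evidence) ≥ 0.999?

Prior odds = 0.037/0.963 = 37/963.
Combined Bayes factor of the evidence already in hand = 5 × 15 × (1/6) = 12.5.
Odds after that evidence = (37/963) × 12.5 = 925/1926.
Target odds = 0.999/0.001 = 999.
Need 2.2ⁿ ≥ 999 ÷ (925/1926) = 2080.08.
2.2⁹ ≈1207.27 falls short of 2080.08 but 2.2¹⁰ ≈2655.99 reaches it, so n = 10.

10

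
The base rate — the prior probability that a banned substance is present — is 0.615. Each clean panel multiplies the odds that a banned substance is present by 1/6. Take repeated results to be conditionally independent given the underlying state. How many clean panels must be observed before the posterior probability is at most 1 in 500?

Prior odds = 0.615/0.385 = 123/77.
Likelihood ratio per clean panel = 1/6.
Target odds: 0.002 ÷ 0.998 = 1/499.
Require (1/6)ⁿ ≤ 1/499 ÷ (123/77) = 77/61377.
(1/6)³ = 1/216 is still above 77/61377 but (1/6)⁴ = 1/1296 is at or below it, so n = 4.

4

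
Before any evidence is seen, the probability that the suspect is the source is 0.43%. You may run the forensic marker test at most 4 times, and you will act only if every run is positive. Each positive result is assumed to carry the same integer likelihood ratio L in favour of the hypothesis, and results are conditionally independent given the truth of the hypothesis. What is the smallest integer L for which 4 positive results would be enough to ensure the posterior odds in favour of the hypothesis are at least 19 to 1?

Prior odds = 0.0043/0.9957 = 43/9957.
Target odds = 19.
Need L⁴ ≥ 19 ÷ (43/9957) = 189183/43.
8⁴ = 4096 < 189183/43 ≤ 6561 = 9⁴, so L = 9.

9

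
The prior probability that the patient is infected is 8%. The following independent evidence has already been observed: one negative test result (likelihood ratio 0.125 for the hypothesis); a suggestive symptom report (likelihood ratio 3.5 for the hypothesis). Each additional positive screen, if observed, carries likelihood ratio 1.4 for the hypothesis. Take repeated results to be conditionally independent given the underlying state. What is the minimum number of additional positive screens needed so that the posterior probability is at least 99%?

24

Prior odds = 0.08/0.92 = 2/23.
Combined Bayes factor of the evidence already in hand = 0.125 × 3.5 = 0.4375.
Odds after that evidence = (2/23) × 0.4375 = 7/184.
Target odds = 0.99/0.01 = 99.
Need 1.4ⁿ ≥ 99 ÷ (7/184) = 18216/7.
1.4²³ ≈2295.86 falls short of 18216/7 but 1.4²⁴ ≈3214.2 reaches it, so n = 24.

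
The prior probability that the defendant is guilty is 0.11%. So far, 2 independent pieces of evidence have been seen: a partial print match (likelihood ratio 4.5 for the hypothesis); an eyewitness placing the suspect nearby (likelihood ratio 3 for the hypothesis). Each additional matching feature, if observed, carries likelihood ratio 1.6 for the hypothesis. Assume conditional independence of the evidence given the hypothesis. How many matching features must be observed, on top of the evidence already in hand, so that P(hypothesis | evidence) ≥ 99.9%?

24

Prior odds = 0.0011/0.9989 = 11/9989.
Combined Bayes factor of the evidence already in hand = 4.5 × 3 = 13.5.
Odds after that evidence = (11/9989) × 13.5 = 297/19978.
Target odds = 0.999/0.001 = 999.
Need 1.6ⁿ ≥ 999 ÷ (297/19978) = 739186/11.
1.6²³ ≈49517.6 falls short of 739186/11 but 1.6²⁴ ≈79228.2 reaches it, so n = 24.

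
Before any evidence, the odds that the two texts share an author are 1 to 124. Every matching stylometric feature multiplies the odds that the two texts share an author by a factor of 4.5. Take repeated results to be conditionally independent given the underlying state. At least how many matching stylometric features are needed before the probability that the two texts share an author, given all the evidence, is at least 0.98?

Prior odds = 1/124.
Likelihood ratio per matching stylometric feature = 4.5.
Target posterior odds = 0.98/0.02 = 49.
Need (1/124) × 4.5ⁿ ≥ 49, i.e. 4.5ⁿ ≥ 6076.
4.5⁵ = 1845.28125 falls short of 6076 but 4.5⁶ = 8303.765625 reaches it, so n = 6.

6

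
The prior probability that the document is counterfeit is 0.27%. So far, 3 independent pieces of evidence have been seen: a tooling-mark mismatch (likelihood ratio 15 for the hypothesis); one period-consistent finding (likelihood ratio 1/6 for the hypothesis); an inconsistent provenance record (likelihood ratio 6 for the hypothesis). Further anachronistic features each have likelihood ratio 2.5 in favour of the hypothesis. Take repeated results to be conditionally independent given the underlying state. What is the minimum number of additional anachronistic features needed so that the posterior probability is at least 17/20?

6

Prior odds = 0.0027/0.9973 = 27/9973.
Combined Bayes factor of the evidence already in hand = 15 × (1/6) × 6 = 15.
Odds after that evidence = (27/9973) × 15 = 405/9973.
Target odds = 0.85/0.15 = 17/3.
Need 2.5ⁿ ≥ 17/3 ÷ (405/9973) = 169541/1215.
2.5⁵ = 97.65625 falls short of 169541/1215 but 2.5⁶ = 244.140625 reaches it, so n = 6.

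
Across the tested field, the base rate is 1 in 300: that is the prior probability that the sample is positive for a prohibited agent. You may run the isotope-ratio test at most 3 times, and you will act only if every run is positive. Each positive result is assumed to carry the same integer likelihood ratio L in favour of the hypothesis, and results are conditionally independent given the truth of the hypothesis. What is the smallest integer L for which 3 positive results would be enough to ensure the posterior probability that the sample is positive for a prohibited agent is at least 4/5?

Prior odds = (1/300)/(299/300) = 1/299.
Target odds = 0.8/0.2 = 4.
Need L³ ≥ 4 ÷ (1/299) = 1196.
10³ = 1000 < 1196 ≤ 1331 = 11³, so L = 11.

11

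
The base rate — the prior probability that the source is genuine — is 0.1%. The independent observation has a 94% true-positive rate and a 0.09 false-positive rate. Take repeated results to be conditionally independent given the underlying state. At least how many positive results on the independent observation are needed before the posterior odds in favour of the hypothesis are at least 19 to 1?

Prior odds = 0.001/0.999 = 1/999.
Likelihood ratio of a positive result = 0.94/0.09 = 94/9.
Target odds = 19.
Require (94/9)ⁿ ≥ 19 ÷ (1/999) = 18981.
(94/9)⁴ = 78074896/6561 falls short of 18981 but (94/9)⁵ ≈124287 reaches it, so n = 5.

5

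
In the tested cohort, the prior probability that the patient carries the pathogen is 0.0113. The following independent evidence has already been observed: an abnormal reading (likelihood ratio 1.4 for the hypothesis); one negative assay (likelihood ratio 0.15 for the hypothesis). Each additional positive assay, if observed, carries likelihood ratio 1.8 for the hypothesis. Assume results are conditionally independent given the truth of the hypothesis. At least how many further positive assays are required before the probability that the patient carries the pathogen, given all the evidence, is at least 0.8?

Prior odds = 0.0113/0.9887 = 113/9887.
Combined Bayes factor of the evidence already in hand = 1.4 × 0.15 = 0.21.
Odds after that evidence = (113/9887) × 0.21 = 2373/988700.
Target odds = 0.8/0.2 = 4.
Need 1.8ⁿ ≥ 4 ÷ (2373/988700) = 3954800/2373.
1.8¹² ≈1156.83 falls short of 3954800/2373 but 1.8¹³ ≈2082.3 reaches it, so n = 13.

13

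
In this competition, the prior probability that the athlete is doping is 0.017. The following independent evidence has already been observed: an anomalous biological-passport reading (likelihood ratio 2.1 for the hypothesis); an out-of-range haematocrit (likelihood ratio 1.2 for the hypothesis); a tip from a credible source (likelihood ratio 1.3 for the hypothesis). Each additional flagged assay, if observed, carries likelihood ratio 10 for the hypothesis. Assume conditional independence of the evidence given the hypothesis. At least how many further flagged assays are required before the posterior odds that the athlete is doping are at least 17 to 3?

3

Prior odds = 0.017/0.983 = 17/983.
Combined Bayes factor of the evidence already in hand = 2.1 × 1.2 × 1.3 = 3.276.
Odds after that evidence = (17/983) × 3.276 = 13923/245750.
Target odds = 17/3.
Need 10ⁿ ≥ 17/3 ÷ (13923/245750) = 245750/2457.
10² = 100 falls short of 245750/2457 but 10³ = 1000 reaches it, so n = 3.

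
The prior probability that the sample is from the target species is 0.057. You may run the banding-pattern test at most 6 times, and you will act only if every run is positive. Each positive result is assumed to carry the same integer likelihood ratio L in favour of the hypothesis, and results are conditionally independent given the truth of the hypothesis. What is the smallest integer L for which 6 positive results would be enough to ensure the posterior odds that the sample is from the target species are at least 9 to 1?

Prior odds = 0.057/0.943 = 57/943.
Target odds = 9.
Need L⁶ ≥ 9 ÷ (57/943) = 2829/19.
2⁶ = 64 < 2829/19 ≤ 729 = 3⁶, so L = 3.

3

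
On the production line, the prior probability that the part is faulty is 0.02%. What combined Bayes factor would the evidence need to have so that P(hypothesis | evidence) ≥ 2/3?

Prior odds = 0.0002/0.9998 = 1/4999.
Target odds = (2/3)/(1/3) = 2.
Required Bayes factor = 2 ÷ (1/4999) = 9998.

9998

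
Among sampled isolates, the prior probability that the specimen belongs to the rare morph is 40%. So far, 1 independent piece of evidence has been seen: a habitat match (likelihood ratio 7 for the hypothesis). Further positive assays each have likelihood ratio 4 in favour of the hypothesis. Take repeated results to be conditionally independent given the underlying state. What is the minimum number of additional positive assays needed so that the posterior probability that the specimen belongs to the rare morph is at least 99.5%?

3

Prior odds = 0.4/0.6 = 2/3.
Bayes factor of the evidence already in hand = 7.
Odds after that evidence = (2/3) × 7 = 14/3.
Target odds = 0.995/0.005 = 199.
Need 4ⁿ ≥ 199 ÷ (14/3) = 597/14.
4² = 16 falls short of 597/14 but 4³ = 64 reaches it, so n = 3.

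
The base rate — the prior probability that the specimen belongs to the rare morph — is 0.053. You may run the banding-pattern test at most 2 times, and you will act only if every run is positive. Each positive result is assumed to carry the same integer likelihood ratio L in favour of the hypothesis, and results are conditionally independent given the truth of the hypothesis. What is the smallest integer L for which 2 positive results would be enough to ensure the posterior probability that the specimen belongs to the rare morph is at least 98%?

Prior odds = 0.053/0.947 = 53/947.
Target odds = 0.98/0.02 = 49.
Need L² ≥ 49 ÷ (53/947) = 46403/53.
29² = 841 < 46403/53 ≤ 900 = 30², so L = 30.

30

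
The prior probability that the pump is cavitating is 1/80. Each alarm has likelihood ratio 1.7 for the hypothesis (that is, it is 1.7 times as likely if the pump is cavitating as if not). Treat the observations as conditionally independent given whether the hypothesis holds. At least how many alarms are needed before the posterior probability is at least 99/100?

17

Prior odds = 0.0125/0.9875 = 1/79.
Likelihood ratio per alarm = 1.7.
Target posterior odds = 0.99/0.01 = 99.
Need (1/79) × 1.7ⁿ ≥ 99, i.e. 1.7ⁿ ≥ 7821.
1.7¹⁶ ≈4866.12 falls short of 7821 but 1.7¹⁷ ≈8272.4 reaches it, so n = 17.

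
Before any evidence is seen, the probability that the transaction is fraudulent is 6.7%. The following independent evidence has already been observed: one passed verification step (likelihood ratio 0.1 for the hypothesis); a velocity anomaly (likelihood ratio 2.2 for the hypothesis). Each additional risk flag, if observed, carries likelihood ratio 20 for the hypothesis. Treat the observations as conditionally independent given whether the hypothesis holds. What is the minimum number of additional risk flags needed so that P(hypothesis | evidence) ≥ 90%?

3

Prior odds = 0.067/0.933 = 67/933.
Combined Bayes factor of the evidence already in hand = 0.1 × 2.2 = 0.22.
Odds after that evidence = (67/933) × 0.22 = 737/46650.
Target odds = 0.9/0.1 = 9.
Need 20ⁿ ≥ 9 ÷ (737/46650) = 419850/737.
20² = 400 falls short of 419850/737 but 20³ = 8000 reaches it, so n = 3.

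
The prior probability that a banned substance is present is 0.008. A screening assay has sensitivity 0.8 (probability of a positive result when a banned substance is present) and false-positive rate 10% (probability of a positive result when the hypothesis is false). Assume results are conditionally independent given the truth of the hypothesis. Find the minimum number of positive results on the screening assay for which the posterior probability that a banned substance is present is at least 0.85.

Prior odds = 0.008/0.992 = 1/124.
Likelihood ratio of a positive result = 0.8/0.1 = 8.
Target odds: 0.85 ÷ 0.15 = 17/3.
Need (1/124) × 8ⁿ ≥ 17/3, i.e. 8ⁿ ≥ 2108/3.
8³ = 512 falls short of 2108/3 but 8⁴ = 4096 reaches it, so n = 4.

4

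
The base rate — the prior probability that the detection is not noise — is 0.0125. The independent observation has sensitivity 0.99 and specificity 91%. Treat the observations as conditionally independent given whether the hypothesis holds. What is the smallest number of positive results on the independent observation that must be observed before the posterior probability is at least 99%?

4

Prior odds = 0.0125/0.9875 = 1/79.
False-positive rate = 1 − 0.91 = 0.09; likelihood ratio of a positive = 0.99/0.09 = 11.
Target posterior odds = 0.99/0.01 = 99.
Require 11ⁿ ≥ 99 ÷ (1/79) = 7821.
11³ = 1331 falls short of 7821 but 11⁴ = 14641 reaches it, so n = 4.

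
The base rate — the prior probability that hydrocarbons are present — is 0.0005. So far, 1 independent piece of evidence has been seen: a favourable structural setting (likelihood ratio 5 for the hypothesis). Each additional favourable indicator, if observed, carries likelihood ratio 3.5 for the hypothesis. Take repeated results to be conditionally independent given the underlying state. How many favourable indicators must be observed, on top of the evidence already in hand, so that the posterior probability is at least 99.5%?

10

Prior odds = 0.0005/0.9995 = 1/1999.
Bayes factor of the evidence already in hand = 5.
Odds after that evidence = (1/1999) × 5 = 5/1999.
Target odds = 0.995/0.005 = 199.
Need 3.5ⁿ ≥ 199 ÷ (5/1999) = 79560.2.
3.5⁹ = 40353607/512 falls short of 79560.2 but 3.5¹⁰ = 282475249/1024 reaches it, so n = 10.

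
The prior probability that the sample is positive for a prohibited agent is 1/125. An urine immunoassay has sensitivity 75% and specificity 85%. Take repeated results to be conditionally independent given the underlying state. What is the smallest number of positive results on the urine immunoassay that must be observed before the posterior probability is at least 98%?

6

Prior odds = 0.008/0.992 = 1/124.
False-positive rate = 1 − 0.85 = 0.15; likelihood ratio of a positive = 0.75/0.15 = 5.
Target posterior odds = 0.98/0.02 = 49.
Require 5ⁿ ≥ 49 ÷ (1/124) = 6076.
5⁵ = 3125 falls short of 6076 but 5⁶ = 15625 reaches it, so n = 6.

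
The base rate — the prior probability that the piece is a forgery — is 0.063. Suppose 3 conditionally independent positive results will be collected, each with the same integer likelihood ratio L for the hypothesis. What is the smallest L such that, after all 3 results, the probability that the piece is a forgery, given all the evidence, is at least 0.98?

9

Prior odds = 0.063/0.937 = 63/937.
Target odds = 0.98/0.02 = 49.
Need L³ ≥ 49 ÷ (63/937) = 6559/9.
8³ = 512 < 6559/9 ≤ 729 = 9³, so L = 9.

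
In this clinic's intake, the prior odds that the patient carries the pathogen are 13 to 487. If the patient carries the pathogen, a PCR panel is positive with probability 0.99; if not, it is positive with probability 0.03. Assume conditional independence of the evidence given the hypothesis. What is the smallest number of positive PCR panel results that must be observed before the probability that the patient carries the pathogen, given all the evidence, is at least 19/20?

2

Prior odds = 13/487.
Likelihood ratio of a positive = 0.99/0.03 = 33.
Target posterior odds = 0.95/0.05 = 19.
Require 33ⁿ ≥ 19 ÷ (13/487) = 9253/13.
33¹ = 33 falls short of 9253/13 but 33² = 1089 reaches it, so n = 2.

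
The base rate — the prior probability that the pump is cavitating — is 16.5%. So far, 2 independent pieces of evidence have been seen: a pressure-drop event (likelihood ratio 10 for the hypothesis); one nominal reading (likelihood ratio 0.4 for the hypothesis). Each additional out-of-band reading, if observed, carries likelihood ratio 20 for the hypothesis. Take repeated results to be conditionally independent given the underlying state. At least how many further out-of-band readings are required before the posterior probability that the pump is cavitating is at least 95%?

2

Prior odds = 0.165/0.835 = 33/167.
Combined Bayes factor of the evidence already in hand = 10 × 0.4 = 4.
Odds after that evidence = (33/167) × 4 = 132/167.
Target odds = 0.95/0.05 = 19.
Need 20ⁿ ≥ 19 ÷ (132/167) = 3173/132.
20¹ = 20 falls short of 3173/132 but 20² = 400 reaches it, so n = 2.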